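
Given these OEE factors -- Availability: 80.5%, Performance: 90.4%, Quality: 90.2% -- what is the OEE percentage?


Formula: OEE = Availability * Performance * Quality / 10000
A * P = 80.5% * 90.4% / 100 = 72.77%
OEE = 72.77% * 90.2% / 100 = 65.6%

65.6%


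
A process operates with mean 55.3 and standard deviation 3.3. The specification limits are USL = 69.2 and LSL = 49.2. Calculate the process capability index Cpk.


Cpu = (69.2 - 55.3) / (3 * 3.3) = 1.4
Cpl = (55.3 - 49.2) / (3 * 3.3) = 0.62
Cpk = min(1.4, 0.62) = 0.62

0.62


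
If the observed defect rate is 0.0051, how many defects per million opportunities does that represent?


DPMO = defect_rate * 1000000 = 0.0051 * 1000000

5100


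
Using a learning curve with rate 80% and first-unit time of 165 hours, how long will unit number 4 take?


Formula: T_n = T_1 * (learning_rate)^(log2(n)) where learning_rate = rate/100
Doublings = log2(4) = 2
T_n = 165 * 0.8^2
T_n = 165 * 0.64 = 105.6 hours

105.6 hours


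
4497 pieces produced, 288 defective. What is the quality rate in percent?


Formula: Quality Rate = Good Pieces / Total Pieces * 100
Good pieces = 4497 - 288 = 4209
QR = 4209 / 4497 * 100 = 93.6%

93.6%


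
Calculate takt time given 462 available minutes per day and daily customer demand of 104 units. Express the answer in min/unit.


Formula: Takt Time = Available Production Time / Customer Demand
Takt = 462 min/day / 104 units/day
Takt = 4.44 min/unit

4.44 min/unit


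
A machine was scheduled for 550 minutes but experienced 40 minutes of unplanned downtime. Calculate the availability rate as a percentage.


Formula: Availability = (Planned Time - Downtime) / Planned Time * 100
Uptime = 550 - 40 = 510 min
Availability = 510 / 550 * 100 = 92.7%

92.7%


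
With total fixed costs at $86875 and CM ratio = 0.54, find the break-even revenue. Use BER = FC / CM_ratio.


Formula: BER = Fixed Costs / Contribution Margin Ratio
BER = $86875 / 0.54
BER = $160879.63 (to the nearest cent)

$160879.63


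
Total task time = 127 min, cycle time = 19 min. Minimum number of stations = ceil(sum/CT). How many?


Formula: N_min = ceil(Sum of Task Times / Cycle Time)
N_min = ceil(127 min / 19 min) = ceil(6.6842)
N_min = 7 stations

7


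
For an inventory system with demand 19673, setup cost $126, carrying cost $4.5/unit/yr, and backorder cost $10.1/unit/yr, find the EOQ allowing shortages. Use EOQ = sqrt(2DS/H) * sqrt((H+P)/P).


Formula: EOQ* = sqrt(2DS/H) * sqrt((H+P)/P)
Base EOQ = sqrt(2*19673*126/4.5) = 1049.61 units
Correction = sqrt((4.5+10.1)/10.1) = 1.20231
EOQ* = 1049.61 * 1.20231 = 1262.0 units

1262.0 units


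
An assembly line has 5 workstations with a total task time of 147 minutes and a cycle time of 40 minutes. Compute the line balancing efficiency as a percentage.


Formula: Efficiency = Sum of Task Times / (N_stations * CT) * 100
Total station capacity = 5 stations * 40 min = 200 min
Efficiency = 147 / 200 * 100 = 73.5%

73.5%


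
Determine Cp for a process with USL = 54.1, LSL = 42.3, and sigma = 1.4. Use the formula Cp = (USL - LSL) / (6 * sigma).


Cp = (54.1 - 42.3) / (6 * 1.4)

1.4


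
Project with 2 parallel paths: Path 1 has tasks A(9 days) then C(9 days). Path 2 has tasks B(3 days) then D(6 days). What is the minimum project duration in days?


Path 1 = 9 + 9 = 18 days
Path 2 = 3 + 6 = 9 days
Duration = max(18, 9) = 18 days

18 days


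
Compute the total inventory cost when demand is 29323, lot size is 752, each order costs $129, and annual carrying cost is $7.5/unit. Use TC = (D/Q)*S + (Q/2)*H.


TC = 29323/752 * 129 + 752/2 * 7.5

$7850.14


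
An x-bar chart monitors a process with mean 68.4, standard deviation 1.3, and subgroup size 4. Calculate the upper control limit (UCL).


UCL = 68.4 + 3 * 1.3 / sqrt(4)

70.35


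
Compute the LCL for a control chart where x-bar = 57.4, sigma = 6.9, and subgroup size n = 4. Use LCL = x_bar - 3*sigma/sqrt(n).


LCL = 57.4 - 3 * 6.9 / sqrt(4)

47.05


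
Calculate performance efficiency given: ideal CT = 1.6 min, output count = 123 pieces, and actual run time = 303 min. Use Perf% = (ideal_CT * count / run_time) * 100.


Formula: Performance = (Ideal CT * Total Count) / Run Time * 100
Ideal output time = 1.6 * 123 = 196.8 min
Performance = 196.8 / 303 * 100 = 65.0%

65.0%


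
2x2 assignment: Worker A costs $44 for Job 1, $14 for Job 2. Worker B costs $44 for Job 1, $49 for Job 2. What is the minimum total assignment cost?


Option 1: A->1 + B->2 = $44 + $49 = $93
Option 2: A->2 + B->1 = $14 + $44 = $58
Min cost = min($93, $58) = $58

$58


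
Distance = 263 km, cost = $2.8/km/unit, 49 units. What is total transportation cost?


TC = dist * cost * units = 263 * 2.8 * 49 = $36083.60

$36083.60


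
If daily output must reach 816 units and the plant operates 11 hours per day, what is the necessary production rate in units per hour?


Formula: Production Rate = Daily Demand / Available Hours
Rate = 816 units/day / 11 hours/day
Rate = 74.2 units/hour

74.2 units/hour


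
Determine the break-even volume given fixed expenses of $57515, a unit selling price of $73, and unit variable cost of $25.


Formula: BEQ = Fixed Costs / (Price - Variable Cost)
Contribution margin = $73 - $25 = $48/unit
BEQ = ceil($57515 / $48/unit) = ceil(1198.23) = 1199 units

1199 units


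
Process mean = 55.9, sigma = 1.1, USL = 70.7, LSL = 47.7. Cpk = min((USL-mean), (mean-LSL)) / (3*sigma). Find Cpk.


Cpu = (70.7 - 55.9) / (3 * 1.1) = 4.48
Cpl = (55.9 - 47.7) / (3 * 1.1) = 2.48
Cpk = min(4.48, 2.48) = 2.48

2.48


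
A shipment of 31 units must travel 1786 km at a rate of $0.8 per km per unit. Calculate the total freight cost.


TC = dist * cost * units = 1786 * 0.8 * 31 = $44292.80

$44292.80


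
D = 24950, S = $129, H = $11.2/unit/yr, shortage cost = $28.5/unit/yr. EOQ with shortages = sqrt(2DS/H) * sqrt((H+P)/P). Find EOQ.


Formula: EOQ* = sqrt(2DS/H) * sqrt((H+P)/P)
Base EOQ = sqrt(2*24950*129/11.2) = 758.12 units
Correction = sqrt((11.2+28.5)/28.5) = 1.18025
EOQ* = 758.12 * 1.18025 = 894.8 units

894.8 units


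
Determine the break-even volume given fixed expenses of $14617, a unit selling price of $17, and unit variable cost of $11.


Formula: BEQ = Fixed Costs / (Price - Variable Cost)
Contribution margin = $17 - $11 = $6/unit
BEQ = ceil($14617 / $6/unit) = ceil(2436.17) = 2437 units

2437 units


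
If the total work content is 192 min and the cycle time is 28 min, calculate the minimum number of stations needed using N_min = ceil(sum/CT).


Formula: N_min = ceil(Sum of Task Times / Cycle Time)
N_min = ceil(192 min / 28 min) = ceil(6.8571)
N_min = 7 stations

7


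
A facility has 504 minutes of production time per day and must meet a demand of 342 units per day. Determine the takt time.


Formula: Takt Time = Available Production Time / Customer Demand
Takt = 504 min/day / 342 units/day
Takt = 1.47 min/unit

1.47 min/unit


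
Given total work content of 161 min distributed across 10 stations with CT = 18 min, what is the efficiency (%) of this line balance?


Formula: Efficiency = Sum of Task Times / (N_stations * CT) * 100
Total station capacity = 10 stations * 18 min = 180 min
Efficiency = 161 / 180 * 100 = 89.4%

89.4%


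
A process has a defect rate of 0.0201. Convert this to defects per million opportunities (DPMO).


DPMO = defect_rate * 1000000 = 0.0201 * 1000000

20100


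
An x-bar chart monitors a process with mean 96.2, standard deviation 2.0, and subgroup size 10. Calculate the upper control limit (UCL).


UCL = 96.2 + 3 * 2.0 / sqrt(10)

98.1


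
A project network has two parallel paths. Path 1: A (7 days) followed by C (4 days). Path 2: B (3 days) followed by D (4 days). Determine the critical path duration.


Path 1 = 7 + 4 = 11 days
Path 2 = 3 + 4 = 7 days
Duration = max(11, 7) = 11 days

11 days


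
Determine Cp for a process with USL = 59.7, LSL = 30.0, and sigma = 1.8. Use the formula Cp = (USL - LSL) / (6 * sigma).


Cp = (59.7 - 30.0) / (6 * 1.8)

2.75


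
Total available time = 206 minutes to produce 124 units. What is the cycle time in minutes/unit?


Formula: CT = Available Time / Number of Units
CT = 206 min / 124 units
CT = 1.66 min/unit

1.66 min/unit


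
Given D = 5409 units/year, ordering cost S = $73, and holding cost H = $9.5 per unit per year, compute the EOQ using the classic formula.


Formula: EOQ = sqrt(2 * D * S / H)
Numerator: 2 * 5409 * 73 = 789714
2DS/H = 789714 / 9.5 = 83127.8
EOQ = sqrt(83127.8) = 288.3 units

288.3 units


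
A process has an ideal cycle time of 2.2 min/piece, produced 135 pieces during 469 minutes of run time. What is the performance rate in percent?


Formula: Performance = (Ideal CT * Total Count) / Run Time * 100
Ideal output time = 2.2 * 135 = 297.0 min
Performance = 297.0 / 469 * 100 = 63.3%

63.3%


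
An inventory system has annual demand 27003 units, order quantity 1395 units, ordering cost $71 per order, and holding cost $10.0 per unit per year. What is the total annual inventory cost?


TC = 27003/1395 * 71 + 1395/2 * 10.0

$8349.35


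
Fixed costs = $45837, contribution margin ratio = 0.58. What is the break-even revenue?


Formula: BER = Fixed Costs / Contribution Margin Ratio
BER = $45837 / 0.58
BER = $79029.31 (to the nearest cent)

$79029.31


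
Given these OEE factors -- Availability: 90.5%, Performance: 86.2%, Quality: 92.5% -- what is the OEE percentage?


Formula: OEE = Availability * Performance * Quality / 10000
A * P = 90.5% * 86.2% / 100 = 78.01%
OEE = 78.01% * 92.5% / 100 = 72.2%

72.2%


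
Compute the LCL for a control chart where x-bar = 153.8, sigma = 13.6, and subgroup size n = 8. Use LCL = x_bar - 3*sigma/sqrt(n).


LCL = 153.8 - 3 * 13.6 / sqrt(8)

139.38


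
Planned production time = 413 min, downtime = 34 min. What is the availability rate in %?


Formula: Availability = (Planned Time - Downtime) / Planned Time * 100
Uptime = 413 - 34 = 379 min
Availability = 379 / 413 * 100 = 91.8%

91.8%


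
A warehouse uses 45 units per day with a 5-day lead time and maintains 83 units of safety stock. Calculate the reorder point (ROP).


Formula: ROP = (Daily Demand * Lead Time) + Safety Stock
Demand during lead time = 45 * 5 = 225 units
ROP = 225 + 83 = 308 units

308 units


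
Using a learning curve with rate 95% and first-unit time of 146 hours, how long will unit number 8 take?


Formula: T_n = T_1 * (learning_rate)^(log2(n)) where learning_rate = rate/100
Doublings = log2(8) = 3
T_n = 146 * 0.95^3
T_n = 146 * 0.8574 = 125.2 hours

125.2 hours


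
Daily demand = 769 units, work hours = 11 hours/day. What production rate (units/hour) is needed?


Formula: Production Rate = Daily Demand / Available Hours
Rate = 769 units/day / 11 hours/day
Rate = 69.9 units/hour

69.9 units/hour


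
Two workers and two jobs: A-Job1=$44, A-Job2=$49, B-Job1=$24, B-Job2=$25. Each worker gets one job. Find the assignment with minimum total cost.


Option 1: A->1 + B->2 = $44 + $25 = $69
Option 2: A->2 + B->1 = $49 + $24 = $73
Min cost = min($69, $73) = $69

$69


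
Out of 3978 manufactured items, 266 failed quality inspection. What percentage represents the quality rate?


Formula: Quality Rate = Good Pieces / Total Pieces * 100
Good pieces = 3978 - 266 = 3712
QR = 3712 / 3978 * 100 = 93.3%

93.3%


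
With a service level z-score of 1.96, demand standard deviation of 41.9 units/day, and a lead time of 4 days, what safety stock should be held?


Formula: SS = z * sigma_d * sqrt(LT)
sqrt(LT) = sqrt(4) = 2.0
SS = 1.96 * 41.9 * 2.0
SS = 164.2 units

164.2 units


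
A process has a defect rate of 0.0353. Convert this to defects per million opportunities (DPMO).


DPMO = defect_rate * 1000000 = 0.0353 * 1000000

35300


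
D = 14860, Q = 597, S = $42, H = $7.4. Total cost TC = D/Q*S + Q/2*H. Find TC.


TC = 14860/597 * 42 + 597/2 * 7.4

$3254.33


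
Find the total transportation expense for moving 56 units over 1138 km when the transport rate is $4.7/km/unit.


TC = dist * cost * units = 1138 * 4.7 * 56 = $299521.60

$299521.60


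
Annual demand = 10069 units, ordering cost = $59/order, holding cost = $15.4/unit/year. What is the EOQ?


Formula: EOQ = sqrt(2 * D * S / H)
Numerator: 2 * 10069 * 59 = 1188142
2DS/H = 1188142 / 15.4 = 77152.1
EOQ = sqrt(77152.1) = 277.8 units

277.8 units


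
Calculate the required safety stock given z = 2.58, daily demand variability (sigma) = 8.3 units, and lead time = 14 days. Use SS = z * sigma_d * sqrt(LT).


Formula: SS = z * sigma_d * sqrt(LT)
sqrt(LT) = sqrt(14) = 3.7417
SS = 2.58 * 8.3 * 3.7417
SS = 80.1 units

80.1 units


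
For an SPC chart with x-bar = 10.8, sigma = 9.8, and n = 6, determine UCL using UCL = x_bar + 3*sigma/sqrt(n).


UCL = 10.8 + 3 * 9.8 / sqrt(6)

22.8


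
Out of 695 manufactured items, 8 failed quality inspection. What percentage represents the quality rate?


Formula: Quality Rate = Good Pieces / Total Pieces * 100
Good pieces = 695 - 8 = 687
QR = 687 / 695 * 100 = 98.8%

98.8%


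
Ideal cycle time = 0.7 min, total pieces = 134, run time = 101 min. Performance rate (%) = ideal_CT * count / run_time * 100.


Formula: Performance = (Ideal CT * Total Count) / Run Time * 100
Ideal output time = 0.7 * 134 = 93.8 min
Performance = 93.8 / 101 * 100 = 92.9%

92.9%


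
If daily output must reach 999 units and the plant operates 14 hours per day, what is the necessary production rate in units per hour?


Formula: Production Rate = Daily Demand / Available Hours
Rate = 999 units/day / 14 hours/day
Rate = 71.4 units/hour

71.4 units/hour


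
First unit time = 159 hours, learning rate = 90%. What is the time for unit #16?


Formula: T_n = T_1 * (learning_rate)^(log2(n)) where learning_rate = rate/100
Doublings = log2(16) = 4
T_n = 159 * 0.9^4
T_n = 159 * 0.6561 = 104.3 hours

104.3 hours


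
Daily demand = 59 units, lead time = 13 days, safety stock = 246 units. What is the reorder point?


Formula: ROP = (Daily Demand * Lead Time) + Safety Stock
Demand during lead time = 59 * 13 = 767 units
ROP = 767 + 246 = 1013 units

1013 units


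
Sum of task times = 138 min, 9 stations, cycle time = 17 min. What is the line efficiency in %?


Formula: Efficiency = Sum of Task Times / (N_stations * CT) * 100
Total station capacity = 9 stations * 17 min = 153 min
Efficiency = 138 / 153 * 100 = 90.2%

90.2%


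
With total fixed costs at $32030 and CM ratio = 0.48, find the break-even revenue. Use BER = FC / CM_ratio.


Formula: BER = Fixed Costs / Contribution Margin Ratio
BER = $32030 / 0.48
BER = $66729.17 (to the nearest cent)

$66729.17


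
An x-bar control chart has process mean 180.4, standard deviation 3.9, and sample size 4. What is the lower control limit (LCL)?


LCL = 180.4 - 3 * 3.9 / sqrt(4)

174.55


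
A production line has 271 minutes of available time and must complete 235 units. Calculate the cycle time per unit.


Formula: CT = Available Time / Number of Units
CT = 271 min / 235 units
CT = 1.15 min/unit

1.15 min/unit


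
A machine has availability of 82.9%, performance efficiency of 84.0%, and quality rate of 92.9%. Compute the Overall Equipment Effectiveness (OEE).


Formula: OEE = Availability * Performance * Quality / 10000
A * P = 82.9% * 84.0% / 100 = 69.64%
OEE = 69.64% * 92.9% / 100 = 64.7%

64.7%


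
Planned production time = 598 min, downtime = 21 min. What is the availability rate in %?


Formula: Availability = (Planned Time - Downtime) / Planned Time * 100
Uptime = 598 - 21 = 577 min
Availability = 577 / 598 * 100 = 96.5%

96.5%


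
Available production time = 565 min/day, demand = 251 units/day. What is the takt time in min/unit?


Formula: Takt Time = Available Production Time / Customer Demand
Takt = 565 min/day / 251 units/day
Takt = 2.25 min/unit

2.25 min/unit


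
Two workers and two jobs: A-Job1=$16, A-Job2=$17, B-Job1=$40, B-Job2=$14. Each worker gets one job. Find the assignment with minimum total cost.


Option 1: A->1 + B->2 = $16 + $14 = $30
Option 2: A->2 + B->1 = $17 + $40 = $57
Min cost = min($30, $57) = $30

$30


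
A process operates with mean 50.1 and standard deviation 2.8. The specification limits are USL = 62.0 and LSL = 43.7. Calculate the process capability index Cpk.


Cpu = (62.0 - 50.1) / (3 * 2.8) = 1.42
Cpl = (50.1 - 43.7) / (3 * 2.8) = 0.76
Cpk = min(1.42, 0.76) = 0.76

0.76


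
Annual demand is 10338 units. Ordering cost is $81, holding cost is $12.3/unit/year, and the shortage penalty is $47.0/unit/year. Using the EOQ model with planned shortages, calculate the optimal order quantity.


Formula: EOQ* = sqrt(2DS/H) * sqrt((H+P)/P)
Base EOQ = sqrt(2*10338*81/12.3) = 369.0 units
Correction = sqrt((12.3+47.0)/47.0) = 1.12326
EOQ* = 369.0 * 1.12326 = 414.5 units

414.5 units


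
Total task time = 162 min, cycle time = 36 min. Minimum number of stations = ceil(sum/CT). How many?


Formula: N_min = ceil(Sum of Task Times / Cycle Time)
N_min = ceil(162 min / 36 min) = ceil(4.5)
N_min = 5 stations

5


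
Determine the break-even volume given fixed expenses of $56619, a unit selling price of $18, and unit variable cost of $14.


Formula: BEQ = Fixed Costs / (Price - Variable Cost)
Contribution margin = $18 - $14 = $4/unit
BEQ = ceil($56619 / $4/unit) = ceil(14154.75) = 14155 units

14155 units


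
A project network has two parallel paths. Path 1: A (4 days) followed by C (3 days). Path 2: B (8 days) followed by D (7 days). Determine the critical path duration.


Path 1 = 4 + 3 = 7 days
Path 2 = 8 + 7 = 15 days
Duration = max(7, 15) = 15 days

15 days


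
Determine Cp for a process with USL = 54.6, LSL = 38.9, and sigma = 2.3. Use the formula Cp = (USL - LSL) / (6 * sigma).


Cp = (54.6 - 38.9) / (6 * 2.3)

1.14


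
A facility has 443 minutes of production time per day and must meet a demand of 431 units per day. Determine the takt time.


Formula: Takt Time = Available Production Time / Customer Demand
Takt = 443 min/day / 431 units/day
Takt = 1.03 min/unit

1.03 min/unit


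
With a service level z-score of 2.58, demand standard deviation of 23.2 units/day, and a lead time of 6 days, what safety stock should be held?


Formula: SS = z * sigma_d * sqrt(LT)
sqrt(LT) = sqrt(6) = 2.4495
SS = 2.58 * 23.2 * 2.4495
SS = 146.6 units

146.6 units


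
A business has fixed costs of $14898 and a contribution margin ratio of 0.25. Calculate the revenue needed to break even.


Formula: BER = Fixed Costs / Contribution Margin Ratio
BER = $14898 / 0.25
BER = $59592.00 (to the nearest cent)

$59592.00


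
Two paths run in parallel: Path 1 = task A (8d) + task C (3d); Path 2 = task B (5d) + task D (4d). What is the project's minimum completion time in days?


Path 1 = 8 + 3 = 11 days
Path 2 = 5 + 4 = 9 days
Duration = max(11, 9) = 11 days

11 days


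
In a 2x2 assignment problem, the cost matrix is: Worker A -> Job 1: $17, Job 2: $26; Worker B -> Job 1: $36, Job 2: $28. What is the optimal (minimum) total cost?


Option 1: A->1 + B->2 = $17 + $28 = $45
Option 2: A->2 + B->1 = $26 + $36 = $62
Min cost = min($45, $62) = $45

$45


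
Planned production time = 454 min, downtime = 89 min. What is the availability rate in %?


Formula: Availability = (Planned Time - Downtime) / Planned Time * 100
Uptime = 454 - 89 = 365 min
Availability = 365 / 454 * 100 = 80.4%

80.4%


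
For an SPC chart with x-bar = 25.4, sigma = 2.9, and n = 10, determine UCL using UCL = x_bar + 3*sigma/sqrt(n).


UCL = 25.4 + 3 * 2.9 / sqrt(10)

28.15


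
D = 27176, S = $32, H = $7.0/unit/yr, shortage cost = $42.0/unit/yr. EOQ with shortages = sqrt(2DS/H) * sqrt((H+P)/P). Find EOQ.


Formula: EOQ* = sqrt(2DS/H) * sqrt((H+P)/P)
Base EOQ = sqrt(2*27176*32/7.0) = 498.46 units
Correction = sqrt((7.0+42.0)/42.0) = 1.08012
EOQ* = 498.46 * 1.08012 = 538.4 units

538.4 units


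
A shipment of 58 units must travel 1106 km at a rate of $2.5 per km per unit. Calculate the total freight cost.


TC = dist * cost * units = 1106 * 2.5 * 58 = $160370.00

$160370.00


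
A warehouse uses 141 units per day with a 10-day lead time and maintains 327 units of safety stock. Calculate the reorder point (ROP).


Formula: ROP = (Daily Demand * Lead Time) + Safety Stock
Demand during lead time = 141 * 10 = 1410 units
ROP = 1410 + 327 = 1737 units

1737 units


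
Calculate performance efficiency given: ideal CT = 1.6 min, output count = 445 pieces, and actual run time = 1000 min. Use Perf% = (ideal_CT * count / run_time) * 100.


Formula: Performance = (Ideal CT * Total Count) / Run Time * 100
Ideal output time = 1.6 * 445 = 712.0 min
Performance = 712.0 / 1000 * 100 = 71.2%

71.2%


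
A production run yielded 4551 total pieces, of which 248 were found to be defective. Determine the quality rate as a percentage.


Formula: Quality Rate = Good Pieces / Total Pieces * 100
Good pieces = 4551 - 248 = 4303
QR = 4303 / 4551 * 100 = 94.6%

94.6%


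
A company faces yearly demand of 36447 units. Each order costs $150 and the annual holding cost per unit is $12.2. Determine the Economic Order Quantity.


Formula: EOQ = sqrt(2 * D * S / H)
Numerator: 2 * 36447 * 150 = 10934100
2DS/H = 10934100 / 12.2 = 896237.7
EOQ = sqrt(896237.7) = 946.7 units

946.7 units


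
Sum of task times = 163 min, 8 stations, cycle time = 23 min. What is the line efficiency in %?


Formula: Efficiency = Sum of Task Times / (N_stations * CT) * 100
Total station capacity = 8 stations * 23 min = 184 min
Efficiency = 163 / 184 * 100 = 88.6%

88.6%


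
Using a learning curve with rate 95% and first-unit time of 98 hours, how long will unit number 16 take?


Formula: T_n = T_1 * (learning_rate)^(log2(n)) where learning_rate = rate/100
Doublings = log2(16) = 4
T_n = 98 * 0.95^4
T_n = 98 * 0.8145 = 79.8 hours

79.8 hours


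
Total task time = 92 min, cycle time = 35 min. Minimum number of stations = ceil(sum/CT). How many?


Formula: N_min = ceil(Sum of Task Times / Cycle Time)
N_min = ceil(92 min / 35 min) = ceil(2.6286)
N_min = 3 stations

3


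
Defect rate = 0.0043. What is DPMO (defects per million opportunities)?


DPMO = defect_rate * 1000000 = 0.0043 * 1000000

4300


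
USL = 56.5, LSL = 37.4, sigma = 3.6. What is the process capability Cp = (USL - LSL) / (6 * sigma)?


Cp = (56.5 - 37.4) / (6 * 3.6)

0.88


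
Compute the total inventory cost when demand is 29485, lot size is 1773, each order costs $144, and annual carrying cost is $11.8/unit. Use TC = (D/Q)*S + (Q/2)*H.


TC = 29485/1773 * 144 + 1773/2 * 11.8

$12855.42


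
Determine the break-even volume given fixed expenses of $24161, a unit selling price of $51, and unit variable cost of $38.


Formula: BEQ = Fixed Costs / (Price - Variable Cost)
Contribution margin = $51 - $38 = $13/unit
BEQ = ceil($24161 / $13/unit) = ceil(1858.54) = 1859 units

1859 units


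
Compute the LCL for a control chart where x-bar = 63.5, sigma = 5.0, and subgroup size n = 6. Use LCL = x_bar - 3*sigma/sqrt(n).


LCL = 63.5 - 3 * 5.0 / sqrt(6)

57.38


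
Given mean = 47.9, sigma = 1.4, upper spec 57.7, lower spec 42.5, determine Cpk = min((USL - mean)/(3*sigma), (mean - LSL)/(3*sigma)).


Cpu = (57.7 - 47.9) / (3 * 1.4) = 2.33
Cpl = (47.9 - 42.5) / (3 * 1.4) = 1.29
Cpk = min(2.33, 1.29) = 1.29

1.29


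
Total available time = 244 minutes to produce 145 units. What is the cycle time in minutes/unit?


Formula: CT = Available Time / Number of Units
CT = 244 min / 145 units
CT = 1.68 min/unit

1.68 min/unit


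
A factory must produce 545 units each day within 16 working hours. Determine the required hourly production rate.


Formula: Production Rate = Daily Demand / Available Hours
Rate = 545 units/day / 16 hours/day
Rate = 34.1 units/hour

34.1 units/hour


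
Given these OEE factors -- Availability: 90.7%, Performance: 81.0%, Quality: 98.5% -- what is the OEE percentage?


Formula: OEE = Availability * Performance * Quality / 10000
A * P = 90.7% * 81.0% / 100 = 73.47%
OEE = 73.47% * 98.5% / 100 = 72.4%

72.4%


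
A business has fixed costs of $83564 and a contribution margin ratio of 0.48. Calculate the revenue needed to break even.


Formula: BER = Fixed Costs / Contribution Margin Ratio
BER = $83564 / 0.48
BER = $174091.67 (to the nearest cent)

$174091.67


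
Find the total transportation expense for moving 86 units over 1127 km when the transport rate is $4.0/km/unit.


TC = dist * cost * units = 1127 * 4.0 * 86 = $387688.00

$387688.00


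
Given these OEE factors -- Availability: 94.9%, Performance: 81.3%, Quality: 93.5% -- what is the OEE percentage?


Formula: OEE = Availability * Performance * Quality / 10000
A * P = 94.9% * 81.3% / 100 = 77.15%
OEE = 77.15% * 93.5% / 100 = 72.1%

72.1%


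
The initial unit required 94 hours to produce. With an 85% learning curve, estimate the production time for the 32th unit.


Formula: T_n = T_1 * (learning_rate)^(log2(n)) where learning_rate = rate/100
Doublings = log2(32) = 5
T_n = 94 * 0.85^5
T_n = 94 * 0.4437 = 41.7 hours

41.7 hours


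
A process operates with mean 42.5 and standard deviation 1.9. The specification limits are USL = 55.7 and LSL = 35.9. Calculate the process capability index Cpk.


Cpu = (55.7 - 42.5) / (3 * 1.9) = 2.32
Cpl = (42.5 - 35.9) / (3 * 1.9) = 1.16
Cpk = min(2.32, 1.16) = 1.16

1.16


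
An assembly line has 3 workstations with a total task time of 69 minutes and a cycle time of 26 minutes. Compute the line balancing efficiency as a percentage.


Formula: Efficiency = Sum of Task Times / (N_stations * CT) * 100
Total station capacity = 3 stations * 26 min = 78 min
Efficiency = 69 / 78 * 100 = 88.5%

88.5%


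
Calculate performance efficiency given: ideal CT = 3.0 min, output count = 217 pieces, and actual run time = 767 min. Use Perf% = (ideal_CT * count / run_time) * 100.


Formula: Performance = (Ideal CT * Total Count) / Run Time * 100
Ideal output time = 3.0 * 217 = 651.0 min
Performance = 651.0 / 767 * 100 = 84.9%

84.9%


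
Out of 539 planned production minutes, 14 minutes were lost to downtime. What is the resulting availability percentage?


Formula: Availability = (Planned Time - Downtime) / Planned Time * 100
Uptime = 539 - 14 = 525 min
Availability = 525 / 539 * 100 = 97.4%

97.4%


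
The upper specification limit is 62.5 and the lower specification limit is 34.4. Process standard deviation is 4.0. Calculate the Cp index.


Cp = (62.5 - 34.4) / (6 * 4.0)

1.17


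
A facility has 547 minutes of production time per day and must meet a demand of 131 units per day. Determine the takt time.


Formula: Takt Time = Available Production Time / Customer Demand
Takt = 547 min/day / 131 units/day
Takt = 4.18 min/unit

4.18 min/unit


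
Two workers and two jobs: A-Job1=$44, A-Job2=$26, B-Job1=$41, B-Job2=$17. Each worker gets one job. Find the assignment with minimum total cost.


Option 1: A->1 + B->2 = $44 + $17 = $61
Option 2: A->2 + B->1 = $26 + $41 = $67
Min cost = min($61, $67) = $61

$61


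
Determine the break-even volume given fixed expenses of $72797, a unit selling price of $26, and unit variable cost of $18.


Formula: BEQ = Fixed Costs / (Price - Variable Cost)
Contribution margin = $26 - $18 = $8/unit
BEQ = ceil($72797 / $8/unit) = ceil(9099.62) = 9100 units

9100 units


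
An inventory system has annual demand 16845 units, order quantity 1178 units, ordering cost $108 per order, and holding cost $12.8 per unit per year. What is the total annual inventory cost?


TC = 16845/1178 * 108 + 1178/2 * 12.8

$9083.56


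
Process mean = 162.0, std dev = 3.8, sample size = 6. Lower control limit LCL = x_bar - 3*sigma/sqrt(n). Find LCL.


LCL = 162.0 - 3 * 3.8 / sqrt(6)

157.35


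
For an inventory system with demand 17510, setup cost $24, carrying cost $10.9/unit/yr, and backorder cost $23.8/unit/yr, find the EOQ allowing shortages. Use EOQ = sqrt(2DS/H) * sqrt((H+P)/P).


Formula: EOQ* = sqrt(2DS/H) * sqrt((H+P)/P)
Base EOQ = sqrt(2*17510*24/10.9) = 277.68 units
Correction = sqrt((10.9+23.8)/23.8) = 1.20747
EOQ* = 277.68 * 1.20747 = 335.3 units

335.3 units


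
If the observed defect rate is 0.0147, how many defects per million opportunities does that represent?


DPMO = defect_rate * 1000000 = 0.0147 * 1000000

14700


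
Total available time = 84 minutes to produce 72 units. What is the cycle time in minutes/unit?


Formula: CT = Available Time / Number of Units
CT = 84 min / 72 units
CT = 1.17 min/unit

1.17 min/unit


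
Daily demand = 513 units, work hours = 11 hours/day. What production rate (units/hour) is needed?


Formula: Production Rate = Daily Demand / Available Hours
Rate = 513 units/day / 11 hours/day
Rate = 46.6 units/hour

46.6 units/hour


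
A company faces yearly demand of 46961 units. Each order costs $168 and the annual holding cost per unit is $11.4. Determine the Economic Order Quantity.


Formula: EOQ = sqrt(2 * D * S / H)
Numerator: 2 * 46961 * 168 = 15778896
2DS/H = 15778896 / 11.4 = 1384113.7
EOQ = sqrt(1384113.7) = 1176.5 units

1176.5 units


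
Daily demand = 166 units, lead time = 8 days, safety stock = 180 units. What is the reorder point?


Formula: ROP = (Daily Demand * Lead Time) + Safety Stock
Demand during lead time = 166 * 8 = 1328 units
ROP = 1328 + 180 = 1508 units

1508 units


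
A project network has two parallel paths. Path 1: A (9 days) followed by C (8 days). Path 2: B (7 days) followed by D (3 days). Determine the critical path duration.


Path 1 = 9 + 8 = 17 days
Path 2 = 7 + 3 = 10 days
Duration = max(17, 10) = 17 days

17 days


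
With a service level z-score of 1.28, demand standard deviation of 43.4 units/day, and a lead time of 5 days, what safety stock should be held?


Formula: SS = z * sigma_d * sqrt(LT)
sqrt(LT) = sqrt(5) = 2.2361
SS = 1.28 * 43.4 * 2.2361
SS = 124.2 units

124.2 units


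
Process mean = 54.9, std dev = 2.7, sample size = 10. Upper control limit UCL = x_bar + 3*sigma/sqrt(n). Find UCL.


UCL = 54.9 + 3 * 2.7 / sqrt(10)

57.46


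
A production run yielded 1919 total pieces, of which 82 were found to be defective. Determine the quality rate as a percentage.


Formula: Quality Rate = Good Pieces / Total Pieces * 100
Good pieces = 1919 - 82 = 1837
QR = 1837 / 1919 * 100 = 95.7%

95.7%


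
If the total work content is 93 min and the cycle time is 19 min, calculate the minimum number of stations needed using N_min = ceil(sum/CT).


Formula: N_min = ceil(Sum of Task Times / Cycle Time)
N_min = ceil(93 min / 19 min) = ceil(4.8947)
N_min = 5 stations

5


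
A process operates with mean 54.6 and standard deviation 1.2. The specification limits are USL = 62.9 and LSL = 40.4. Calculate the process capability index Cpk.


Cpu = (62.9 - 54.6) / (3 * 1.2) = 2.31
Cpl = (54.6 - 40.4) / (3 * 1.2) = 3.94
Cpk = min(2.31, 3.94) = 2.31

2.31


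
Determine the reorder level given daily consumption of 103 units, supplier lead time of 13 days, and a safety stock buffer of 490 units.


Formula: ROP = (Daily Demand * Lead Time) + Safety Stock
Demand during lead time = 103 * 13 = 1339 units
ROP = 1339 + 490 = 1829 units

1829 units


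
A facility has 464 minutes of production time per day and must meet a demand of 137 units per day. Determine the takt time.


Formula: Takt Time = Available Production Time / Customer Demand
Takt = 464 min/day / 137 units/day
Takt = 3.39 min/unit

3.39 min/unit


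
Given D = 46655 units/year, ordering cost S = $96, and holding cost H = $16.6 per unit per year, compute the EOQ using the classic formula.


Formula: EOQ = sqrt(2 * D * S / H)
Numerator: 2 * 46655 * 96 = 8957760
2DS/H = 8957760 / 16.6 = 539624.1
EOQ = sqrt(539624.1) = 734.6 units

734.6 units


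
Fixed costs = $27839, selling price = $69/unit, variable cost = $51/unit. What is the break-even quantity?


Formula: BEQ = Fixed Costs / (Price - Variable Cost)
Contribution margin = $69 - $51 = $18/unit
BEQ = ceil($27839 / $18/unit) = ceil(1546.61) = 1547 units

1547 units


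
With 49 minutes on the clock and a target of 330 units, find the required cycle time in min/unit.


Formula: CT = Available Time / Number of Units
CT = 49 min / 330 units
CT = 0.15 min/unit

0.15 min/unit


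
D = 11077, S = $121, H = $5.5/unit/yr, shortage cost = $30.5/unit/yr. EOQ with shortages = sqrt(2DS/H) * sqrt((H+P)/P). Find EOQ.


Formula: EOQ* = sqrt(2DS/H) * sqrt((H+P)/P)
Base EOQ = sqrt(2*11077*121/5.5) = 698.13 units
Correction = sqrt((5.5+30.5)/30.5) = 1.08643
EOQ* = 698.13 * 1.08643 = 758.5 units

758.5 units


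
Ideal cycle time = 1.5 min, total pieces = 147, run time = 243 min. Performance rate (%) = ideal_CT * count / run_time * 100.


Formula: Performance = (Ideal CT * Total Count) / Run Time * 100
Ideal output time = 1.5 * 147 = 220.5 min
Performance = 220.5 / 243 * 100 = 90.7%

90.7%


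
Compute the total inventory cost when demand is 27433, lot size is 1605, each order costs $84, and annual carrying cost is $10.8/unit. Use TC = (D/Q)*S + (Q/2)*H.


TC = 27433/1605 * 84 + 1605/2 * 10.8

$10102.75


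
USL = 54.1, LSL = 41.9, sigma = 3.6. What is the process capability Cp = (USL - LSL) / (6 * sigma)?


Cp = (54.1 - 41.9) / (6 * 3.6)

0.56


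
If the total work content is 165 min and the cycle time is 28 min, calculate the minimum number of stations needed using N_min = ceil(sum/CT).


Formula: N_min = ceil(Sum of Task Times / Cycle Time)
N_min = ceil(165 min / 28 min) = ceil(5.8929)
N_min = 6 stations

6


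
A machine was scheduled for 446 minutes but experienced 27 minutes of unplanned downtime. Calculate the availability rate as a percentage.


Formula: Availability = (Planned Time - Downtime) / Planned Time * 100
Uptime = 446 - 27 = 419 min
Availability = 419 / 446 * 100 = 93.9%

93.9%


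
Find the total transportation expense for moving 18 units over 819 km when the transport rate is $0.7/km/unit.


TC = dist * cost * units = 819 * 0.7 * 18 = $10319.40

$10319.40


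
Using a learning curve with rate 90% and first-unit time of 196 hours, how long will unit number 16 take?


Formula: T_n = T_1 * (learning_rate)^(log2(n)) where learning_rate = rate/100
Doublings = log2(16) = 4
T_n = 196 * 0.9^4
T_n = 196 * 0.6561 = 128.6 hours

128.6 hours


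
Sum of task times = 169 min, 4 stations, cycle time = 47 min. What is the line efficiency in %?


Formula: Efficiency = Sum of Task Times / (N_stations * CT) * 100
Total station capacity = 4 stations * 47 min = 188 min
Efficiency = 169 / 188 * 100 = 89.9%

89.9%


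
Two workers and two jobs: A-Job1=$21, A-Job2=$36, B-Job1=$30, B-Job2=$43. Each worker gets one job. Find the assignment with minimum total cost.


Option 1: A->1 + B->2 = $21 + $43 = $64
Option 2: A->2 + B->1 = $36 + $30 = $66
Min cost = min($64, $66) = $64

$64


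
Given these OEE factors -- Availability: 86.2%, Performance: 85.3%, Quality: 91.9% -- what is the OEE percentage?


Formula: OEE = Availability * Performance * Quality / 10000
A * P = 86.2% * 85.3% / 100 = 73.53%
OEE = 73.53% * 91.9% / 100 = 67.6%

67.6%


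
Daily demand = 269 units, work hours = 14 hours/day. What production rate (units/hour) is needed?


Formula: Production Rate = Daily Demand / Available Hours
Rate = 269 units/day / 14 hours/day
Rate = 19.2 units/hour

19.2 units/hour


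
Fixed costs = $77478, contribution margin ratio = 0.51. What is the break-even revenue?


Formula: BER = Fixed Costs / Contribution Margin Ratio
BER = $77478 / 0.51
BER = $151917.65 (to the nearest cent)

$151917.65


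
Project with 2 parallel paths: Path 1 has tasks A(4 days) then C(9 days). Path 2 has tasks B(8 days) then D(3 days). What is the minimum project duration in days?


Path 1 = 4 + 9 = 13 days
Path 2 = 8 + 3 = 11 days
Duration = max(13, 11) = 13 days

13 days


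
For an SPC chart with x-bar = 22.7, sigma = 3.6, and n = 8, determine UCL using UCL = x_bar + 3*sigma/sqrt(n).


UCL = 22.7 + 3 * 3.6 / sqrt(8)

26.52


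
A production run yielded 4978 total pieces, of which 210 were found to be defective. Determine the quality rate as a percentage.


Formula: Quality Rate = Good Pieces / Total Pieces * 100
Good pieces = 4978 - 210 = 4768
QR = 4768 / 4978 * 100 = 95.8%

95.8%


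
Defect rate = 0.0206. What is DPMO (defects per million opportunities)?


DPMO = defect_rate * 1000000 = 0.0206 * 1000000

20600


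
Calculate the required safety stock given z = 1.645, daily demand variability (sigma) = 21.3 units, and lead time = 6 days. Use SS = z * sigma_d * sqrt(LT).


Formula: SS = z * sigma_d * sqrt(LT)
sqrt(LT) = sqrt(6) = 2.4495
SS = 1.645 * 21.3 * 2.4495
SS = 85.8 units

85.8 units


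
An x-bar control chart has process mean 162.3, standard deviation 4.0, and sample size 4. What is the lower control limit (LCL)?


LCL = 162.3 - 3 * 4.0 / sqrt(4)

156.3


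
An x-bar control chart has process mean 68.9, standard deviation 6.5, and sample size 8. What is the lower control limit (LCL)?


LCL = 68.9 - 3 * 6.5 / sqrt(8)

62.01


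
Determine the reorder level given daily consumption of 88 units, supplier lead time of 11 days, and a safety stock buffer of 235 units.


Formula: ROP = (Daily Demand * Lead Time) + Safety Stock
Demand during lead time = 88 * 11 = 968 units
ROP = 968 + 235 = 1203 units

1203 units


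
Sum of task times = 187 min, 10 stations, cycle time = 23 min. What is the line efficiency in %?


Formula: Efficiency = Sum of Task Times / (N_stations * CT) * 100
Total station capacity = 10 stations * 23 min = 230 min
Efficiency = 187 / 230 * 100 = 81.3%

81.3%


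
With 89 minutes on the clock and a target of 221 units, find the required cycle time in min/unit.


Formula: CT = Available Time / Number of Units
CT = 89 min / 221 units
CT = 0.4 min/unit

0.4 min/unit


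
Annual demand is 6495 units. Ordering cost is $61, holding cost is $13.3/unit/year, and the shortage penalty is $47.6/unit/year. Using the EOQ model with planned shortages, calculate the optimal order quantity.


Formula: EOQ* = sqrt(2DS/H) * sqrt((H+P)/P)
Base EOQ = sqrt(2*6495*61/13.3) = 244.09 units
Correction = sqrt((13.3+47.6)/47.6) = 1.13111
EOQ* = 244.09 * 1.13111 = 276.1 units

276.1 units


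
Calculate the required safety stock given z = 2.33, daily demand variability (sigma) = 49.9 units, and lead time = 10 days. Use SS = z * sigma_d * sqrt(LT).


Formula: SS = z * sigma_d * sqrt(LT)
sqrt(LT) = sqrt(10) = 3.1623
SS = 2.33 * 49.9 * 3.1623
SS = 367.7 units

367.7 units


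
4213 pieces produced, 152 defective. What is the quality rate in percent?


Formula: Quality Rate = Good Pieces / Total Pieces * 100
Good pieces = 4213 - 152 = 4061
QR = 4061 / 4213 * 100 = 96.4%

96.4%


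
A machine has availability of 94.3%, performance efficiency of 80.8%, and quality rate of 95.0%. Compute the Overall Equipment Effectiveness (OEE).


Formula: OEE = Availability * Performance * Quality / 10000
A * P = 94.3% * 80.8% / 100 = 76.19%
OEE = 76.19% * 95.0% / 100 = 72.4%

72.4%


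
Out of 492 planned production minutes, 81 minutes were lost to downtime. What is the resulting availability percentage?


Formula: Availability = (Planned Time - Downtime) / Planned Time * 100
Uptime = 492 - 81 = 411 min
Availability = 411 / 492 * 100 = 83.5%

83.5%


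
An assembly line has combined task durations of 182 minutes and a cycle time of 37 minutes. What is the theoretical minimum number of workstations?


Formula: N_min = ceil(Sum of Task Times / Cycle Time)
N_min = ceil(182 min / 37 min) = ceil(4.9189)
N_min = 5 stations

5
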